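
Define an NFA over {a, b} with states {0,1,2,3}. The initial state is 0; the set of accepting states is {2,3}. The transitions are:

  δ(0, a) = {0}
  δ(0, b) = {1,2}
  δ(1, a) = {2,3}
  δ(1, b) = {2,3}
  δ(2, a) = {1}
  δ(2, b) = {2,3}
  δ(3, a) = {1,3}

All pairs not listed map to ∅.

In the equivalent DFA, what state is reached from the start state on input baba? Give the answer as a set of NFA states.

Start: {0}.
δ(0,b) = {1,2}.
Union: {1,2}.
After b: {1,2}.
δ(1,a) = {2,3}; δ(2,a) = {1}.
Union: {1,2,3}.
After a: {1,2,3}.
δ(1,b) = {2,3}; δ(2,b) = {2,3}; δ(3,b) = ∅.
Union: {2,3}.
After b: {2,3}.
δ(2,a) = {1}; δ(3,a) = {1,3}.
Union: {1,3}.
After a: {1,3}.

{1,3}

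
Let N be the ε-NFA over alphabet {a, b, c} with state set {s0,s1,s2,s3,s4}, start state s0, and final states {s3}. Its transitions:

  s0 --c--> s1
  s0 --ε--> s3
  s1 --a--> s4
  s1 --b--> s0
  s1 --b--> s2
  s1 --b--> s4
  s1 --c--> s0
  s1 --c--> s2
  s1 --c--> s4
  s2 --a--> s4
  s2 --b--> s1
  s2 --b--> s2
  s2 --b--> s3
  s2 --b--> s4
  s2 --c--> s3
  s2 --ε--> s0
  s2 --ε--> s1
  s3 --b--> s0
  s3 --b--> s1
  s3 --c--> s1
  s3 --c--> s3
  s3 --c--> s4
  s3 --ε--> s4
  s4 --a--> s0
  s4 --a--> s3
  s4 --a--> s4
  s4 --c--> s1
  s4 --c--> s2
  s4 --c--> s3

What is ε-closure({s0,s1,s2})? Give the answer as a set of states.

{s0,s1,s2,s3,s4}

Begin with {s0,s1,s2}.
s0 →ε {s3}; add s3.
s3 →ε {s4}; add s4.
ε-closure = {s0,s1,s2,s3,s4}.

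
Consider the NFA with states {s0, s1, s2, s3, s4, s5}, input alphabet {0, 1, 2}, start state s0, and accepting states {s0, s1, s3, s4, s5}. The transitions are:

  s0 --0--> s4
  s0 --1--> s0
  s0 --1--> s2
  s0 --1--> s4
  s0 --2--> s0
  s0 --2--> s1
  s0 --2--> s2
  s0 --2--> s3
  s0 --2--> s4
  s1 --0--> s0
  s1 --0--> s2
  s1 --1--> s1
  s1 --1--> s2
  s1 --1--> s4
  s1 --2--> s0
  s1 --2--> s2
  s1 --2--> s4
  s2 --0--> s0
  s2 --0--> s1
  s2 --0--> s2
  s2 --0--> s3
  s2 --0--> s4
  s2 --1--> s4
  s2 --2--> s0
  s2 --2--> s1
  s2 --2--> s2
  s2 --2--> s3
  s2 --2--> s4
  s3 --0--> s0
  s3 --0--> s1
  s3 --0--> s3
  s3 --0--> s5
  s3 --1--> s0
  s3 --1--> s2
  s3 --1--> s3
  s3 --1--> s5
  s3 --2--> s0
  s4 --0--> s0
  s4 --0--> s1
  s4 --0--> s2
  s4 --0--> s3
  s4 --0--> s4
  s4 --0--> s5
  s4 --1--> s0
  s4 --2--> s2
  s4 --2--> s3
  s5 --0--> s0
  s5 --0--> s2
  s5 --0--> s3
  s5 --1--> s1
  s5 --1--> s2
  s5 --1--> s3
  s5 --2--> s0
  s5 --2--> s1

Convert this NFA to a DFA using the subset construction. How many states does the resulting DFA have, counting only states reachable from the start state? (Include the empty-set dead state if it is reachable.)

7

Start state of the DFA: {s0}.
{s0} --0--> {s4}  [new]
{s0} --1--> {s0, s2, s4}  [new]
{s0} --2--> {s0, s1, s2, s3, s4}  [new]
{s4} --0--> {s0, s1, s2, s3, s4, s5}  [new]
{s4} --1--> {s0}  [seen]
{s4} --2--> {s2, s3}  [new]
{s0, s2, s4} --0--> {s0, s1, s2, s3, s4, s5}  [seen]
{s0, s2, s4} --1--> {s0, s2, s4}  [seen]
{s0, s2, s4} --2--> {s0, s1, s2, s3, s4}  [seen]
{s0, s1, s2, s3, s4} --0--> {s0, s1, s2, s3, s4, s5}  [seen]
{s0, s1, s2, s3, s4} --1--> {s0, s1, s2, s3, s4, s5}  [seen]
{s0, s1, s2, s3, s4} --2--> {s0, s1, s2, s3, s4}  [seen]
{s0, s1, s2, s3, s4, s5} --0--> {s0, s1, s2, s3, s4, s5}  [seen]
{s0, s1, s2, s3, s4, s5} --1--> {s0, s1, s2, s3, s4, s5}  [seen]
{s0, s1, s2, s3, s4, s5} --2--> {s0, s1, s2, s3, s4}  [seen]
{s2, s3} --0--> {s0, s1, s2, s3, s4, s5}  [seen]
{s2, s3} --1--> {s0, s2, s3, s4, s5}  [new]
{s2, s3} --2--> {s0, s1, s2, s3, s4}  [seen]
{s0, s2, s3, s4, s5} --0--> {s0, s1, s2, s3, s4, s5}  [seen]
{s0, s2, s3, s4, s5} --1--> {s0, s1, s2, s3, s4, s5}  [seen]
{s0, s2, s3, s4, s5} --2--> {s0, s1, s2, s3, s4}  [seen]
Reachable DFA states: {s0}, {s4}, {s0, s2, s4}, {s0, s1, s2, s3, s4}, {s0, s1, s2, s3, s4, s5}, {s2, s3}, {s0, s2, s3, s4, s5}.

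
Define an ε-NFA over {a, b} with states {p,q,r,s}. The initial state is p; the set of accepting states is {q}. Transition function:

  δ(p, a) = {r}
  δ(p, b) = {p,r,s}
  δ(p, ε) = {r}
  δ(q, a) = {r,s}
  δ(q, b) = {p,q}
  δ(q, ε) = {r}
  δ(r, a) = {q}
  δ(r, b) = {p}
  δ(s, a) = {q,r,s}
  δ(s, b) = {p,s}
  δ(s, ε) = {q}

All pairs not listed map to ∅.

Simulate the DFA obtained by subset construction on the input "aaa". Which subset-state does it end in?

Start: {p,r}.
δ(p,a) = {r}; δ(r,a) = {q}.
Union: {q,r}.
After a: {q,r}.
δ(q,a) = {r,s}; δ(r,a) = {q}.
Union: {q,r,s}.
After a: {q,r,s}.
δ(q,a) = {r,s}; δ(r,a) = {q}; δ(s,a) = {q,r,s}.
Union: {q,r,s}.
After a: {q,r,s}.

{q,r,s}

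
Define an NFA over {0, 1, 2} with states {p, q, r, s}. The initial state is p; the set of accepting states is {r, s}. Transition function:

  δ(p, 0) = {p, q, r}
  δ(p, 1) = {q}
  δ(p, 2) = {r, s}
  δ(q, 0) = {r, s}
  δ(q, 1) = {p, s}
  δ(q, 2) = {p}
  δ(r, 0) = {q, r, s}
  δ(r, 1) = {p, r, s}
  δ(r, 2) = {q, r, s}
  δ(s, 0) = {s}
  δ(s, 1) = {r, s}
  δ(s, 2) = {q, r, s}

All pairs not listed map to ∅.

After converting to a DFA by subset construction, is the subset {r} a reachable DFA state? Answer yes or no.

Start state of the DFA: {p}.
{p} --0--> {p, q, r}  [new]
{p} --1--> {q}  [new]
{p} --2--> {r, s}  [new]
{p, q, r} --0--> {p, q, r, s}  [new]
{p, q, r} --1--> {p, q, r, s}  [seen]
{p, q, r} --2--> {p, q, r, s}  [seen]
{q} --0--> {r, s}  [seen]
{q} --1--> {p, s}  [new]
{q} --2--> {p}  [seen]
{r, s} --0--> {q, r, s}  [new]
{r, s} --1--> {p, r, s}  [new]
{r, s} --2--> {q, r, s}  [seen]
{p, q, r, s} --0--> {p, q, r, s}  [seen]
{p, q, r, s} --1--> {p, q, r, s}  [seen]
{p, q, r, s} --2--> {p, q, r, s}  [seen]
{p, s} --0--> {p, q, r, s}  [seen]
{p, s} --1--> {q, r, s}  [seen]
{p, s} --2--> {q, r, s}  [seen]
{q, r, s} --0--> {q, r, s}  [seen]
{q, r, s} --1--> {p, r, s}  [seen]
{q, r, s} --2--> {p, q, r, s}  [seen]
{p, r, s} --0--> {p, q, r, s}  [seen]
{p, r, s} --1--> {p, q, r, s}  [seen]
{p, r, s} --2--> {q, r, s}  [seen]
Reachable DFA states: {p}, {p, q, r}, {q}, {r, s}, {p, q, r, s}, {p, s}, {q, r, s}, {p, r, s}.
{r} is not among them.

no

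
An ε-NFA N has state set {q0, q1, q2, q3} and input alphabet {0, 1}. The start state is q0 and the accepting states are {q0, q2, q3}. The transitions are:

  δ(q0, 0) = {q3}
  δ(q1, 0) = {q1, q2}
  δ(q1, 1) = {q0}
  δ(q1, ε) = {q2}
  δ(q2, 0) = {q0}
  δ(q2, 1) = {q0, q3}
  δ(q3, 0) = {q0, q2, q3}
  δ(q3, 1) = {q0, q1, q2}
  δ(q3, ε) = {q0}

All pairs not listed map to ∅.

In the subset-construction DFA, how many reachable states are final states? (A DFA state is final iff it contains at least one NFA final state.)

Start state of the DFA: {q0} (ε-closure of the NFA start).
{q0} --0--> {q0, q3}  [new]
{q0} --1--> ∅  [new]
{q0, q3} --0--> {q0, q2, q3}  [new]
{q0, q3} --1--> {q0, q1, q2}  [new]
∅ --0--> ∅  [seen]
∅ --1--> ∅  [seen]
{q0, q2, q3} --0--> {q0, q2, q3}  [seen]
{q0, q2, q3} --1--> {q0, q1, q2, q3}  [new]
{q0, q1, q2} --0--> {q0, q1, q2, q3}  [seen]
{q0, q1, q2} --1--> {q0, q3}  [seen]
{q0, q1, q2, q3} --0--> {q0, q1, q2, q3}  [seen]
{q0, q1, q2, q3} --1--> {q0, q1, q2, q3}  [seen]
Reachable DFA states: {q0}, {q0, q3}, ∅, {q0, q2, q3}, {q0, q1, q2}, {q0, q1, q2, q3}.
Accepting DFA states (contain an NFA accepting state): {q0}, {q0, q3}, {q0, q2, q3}, {q0, q1, q2}, {q0, q1, q2, q3}.

5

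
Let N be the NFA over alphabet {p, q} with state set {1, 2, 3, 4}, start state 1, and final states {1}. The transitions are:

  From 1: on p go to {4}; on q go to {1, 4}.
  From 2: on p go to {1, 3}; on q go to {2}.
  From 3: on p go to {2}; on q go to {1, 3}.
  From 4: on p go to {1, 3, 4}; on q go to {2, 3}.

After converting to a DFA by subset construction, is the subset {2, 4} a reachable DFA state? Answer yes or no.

Start state of the DFA: {1}.
{1} --p--> {4}  [new]
{1} --q--> {1, 4}  [new]
{4} --p--> {1, 3, 4}  [new]
{4} --q--> {2, 3}  [new]
{1, 4} --p--> {1, 3, 4}  [seen]
{1, 4} --q--> {1, 2, 3, 4}  [new]
{1, 3, 4} --p--> {1, 2, 3, 4}  [seen]
{1, 3, 4} --q--> {1, 2, 3, 4}  [seen]
{2, 3} --p--> {1, 2, 3}  [new]
{2, 3} --q--> {1, 2, 3}  [seen]
{1, 2, 3, 4} --p--> {1, 2, 3, 4}  [seen]
{1, 2, 3, 4} --q--> {1, 2, 3, 4}  [seen]
{1, 2, 3} --p--> {1, 2, 3, 4}  [seen]
{1, 2, 3} --q--> {1, 2, 3, 4}  [seen]
Reachable DFA states: {1}, {4}, {1, 4}, {1, 3, 4}, {2, 3}, {1, 2, 3, 4}, {1, 2, 3}.
{2, 4} is not among them.

no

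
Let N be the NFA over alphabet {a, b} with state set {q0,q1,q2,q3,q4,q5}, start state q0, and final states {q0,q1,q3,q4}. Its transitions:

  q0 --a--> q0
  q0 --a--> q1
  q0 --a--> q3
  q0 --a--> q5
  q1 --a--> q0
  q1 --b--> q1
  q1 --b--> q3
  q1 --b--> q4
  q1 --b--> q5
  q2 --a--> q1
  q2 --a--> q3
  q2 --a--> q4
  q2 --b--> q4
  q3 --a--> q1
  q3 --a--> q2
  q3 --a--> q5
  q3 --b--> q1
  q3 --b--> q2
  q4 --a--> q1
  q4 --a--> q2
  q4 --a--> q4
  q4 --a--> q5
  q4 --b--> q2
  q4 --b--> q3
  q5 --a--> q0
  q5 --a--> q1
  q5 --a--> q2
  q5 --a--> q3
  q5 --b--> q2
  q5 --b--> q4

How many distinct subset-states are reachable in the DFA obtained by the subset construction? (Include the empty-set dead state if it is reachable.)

6

Start state of the DFA: {q0}.
{q0} --a--> {q0,q1,q3,q5}  [new]
{q0} --b--> ∅  [new]
{q0,q1,q3,q5} --a--> {q0,q1,q2,q3,q5}  [new]
{q0,q1,q3,q5} --b--> {q1,q2,q3,q4,q5}  [new]
∅ --a--> ∅  [seen]
∅ --b--> ∅  [seen]
{q0,q1,q2,q3,q5} --a--> {q0,q1,q2,q3,q4,q5}  [new]
{q0,q1,q2,q3,q5} --b--> {q1,q2,q3,q4,q5}  [seen]
{q1,q2,q3,q4,q5} --a--> {q0,q1,q2,q3,q4,q5}  [seen]
{q1,q2,q3,q4,q5} --b--> {q1,q2,q3,q4,q5}  [seen]
{q0,q1,q2,q3,q4,q5} --a--> {q0,q1,q2,q3,q4,q5}  [seen]
{q0,q1,q2,q3,q4,q5} --b--> {q1,q2,q3,q4,q5}  [seen]
Reachable DFA states: {q0}, {q0,q1,q3,q5}, ∅, {q0,q1,q2,q3,q5}, {q1,q2,q3,q4,q5}, {q0,q1,q2,q3,q4,q5}.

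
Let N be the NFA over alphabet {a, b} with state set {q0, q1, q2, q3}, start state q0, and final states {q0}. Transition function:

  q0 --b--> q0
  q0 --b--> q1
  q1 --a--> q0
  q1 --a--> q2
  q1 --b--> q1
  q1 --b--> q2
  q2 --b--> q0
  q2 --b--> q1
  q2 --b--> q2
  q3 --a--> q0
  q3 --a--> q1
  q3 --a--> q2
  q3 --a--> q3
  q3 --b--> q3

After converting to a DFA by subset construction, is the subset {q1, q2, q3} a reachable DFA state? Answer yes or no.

no

Start state of the DFA: {q0}.
{q0} --a--> ∅  [new]
{q0} --b--> {q0, q1}  [new]
∅ --a--> ∅  [seen]
∅ --b--> ∅  [seen]
{q0, q1} --a--> {q0, q2}  [new]
{q0, q1} --b--> {q0, q1, q2}  [new]
{q0, q2} --a--> ∅  [seen]
{q0, q2} --b--> {q0, q1, q2}  [seen]
{q0, q1, q2} --a--> {q0, q2}  [seen]
{q0, q1, q2} --b--> {q0, q1, q2}  [seen]
Reachable DFA states: {q0}, ∅, {q0, q1}, {q0, q2}, {q0, q1, q2}.
{q1, q2, q3} is not among them.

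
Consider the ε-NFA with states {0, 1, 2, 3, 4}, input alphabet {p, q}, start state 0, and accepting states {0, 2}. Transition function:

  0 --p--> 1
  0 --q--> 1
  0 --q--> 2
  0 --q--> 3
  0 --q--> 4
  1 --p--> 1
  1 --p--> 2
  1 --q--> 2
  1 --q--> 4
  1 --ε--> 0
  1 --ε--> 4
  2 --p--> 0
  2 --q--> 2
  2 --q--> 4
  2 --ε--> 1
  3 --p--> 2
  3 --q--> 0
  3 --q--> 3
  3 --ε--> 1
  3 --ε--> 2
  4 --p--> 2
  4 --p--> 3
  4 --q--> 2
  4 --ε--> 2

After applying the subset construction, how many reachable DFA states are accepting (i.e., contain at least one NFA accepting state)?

3

Start state of the DFA: {0} (ε-closure of the NFA start).
{0} --p--> {0, 1, 2, 4}  [new]
{0} --q--> {0, 1, 2, 3, 4}  [new]
{0, 1, 2, 4} --p--> {0, 1, 2, 3, 4}  [seen]
{0, 1, 2, 4} --q--> {0, 1, 2, 3, 4}  [seen]
{0, 1, 2, 3, 4} --p--> {0, 1, 2, 3, 4}  [seen]
{0, 1, 2, 3, 4} --q--> {0, 1, 2, 3, 4}  [seen]
Reachable DFA states: {0}, {0, 1, 2, 4}, {0, 1, 2, 3, 4}.
Accepting DFA states (contain an NFA accepting state): {0}, {0, 1, 2, 4}, {0, 1, 2, 3, 4}.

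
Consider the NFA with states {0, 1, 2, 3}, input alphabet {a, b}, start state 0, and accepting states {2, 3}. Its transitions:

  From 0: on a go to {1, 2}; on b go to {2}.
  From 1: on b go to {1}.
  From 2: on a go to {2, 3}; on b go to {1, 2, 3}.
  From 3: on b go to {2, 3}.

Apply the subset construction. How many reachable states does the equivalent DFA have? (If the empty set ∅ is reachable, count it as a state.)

5

Start state of the DFA: {0}.
{0} --a--> {1, 2}  [new]
{0} --b--> {2}  [new]
{1, 2} --a--> {2, 3}  [new]
{1, 2} --b--> {1, 2, 3}  [new]
{2} --a--> {2, 3}  [seen]
{2} --b--> {1, 2, 3}  [seen]
{2, 3} --a--> {2, 3}  [seen]
{2, 3} --b--> {1, 2, 3}  [seen]
{1, 2, 3} --a--> {2, 3}  [seen]
{1, 2, 3} --b--> {1, 2, 3}  [seen]
Reachable DFA states: {0}, {1, 2}, {2}, {2, 3}, {1, 2, 3}.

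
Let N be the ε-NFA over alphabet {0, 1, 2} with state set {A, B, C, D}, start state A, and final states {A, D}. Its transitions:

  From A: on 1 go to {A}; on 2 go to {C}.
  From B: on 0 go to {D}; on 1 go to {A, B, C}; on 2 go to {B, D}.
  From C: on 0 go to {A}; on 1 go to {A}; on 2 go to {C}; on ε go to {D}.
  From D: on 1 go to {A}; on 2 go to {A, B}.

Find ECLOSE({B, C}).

Begin with {B, C}.
C →ε {D}; add D.
ε-closure = {B, C, D}.

{B, C, D}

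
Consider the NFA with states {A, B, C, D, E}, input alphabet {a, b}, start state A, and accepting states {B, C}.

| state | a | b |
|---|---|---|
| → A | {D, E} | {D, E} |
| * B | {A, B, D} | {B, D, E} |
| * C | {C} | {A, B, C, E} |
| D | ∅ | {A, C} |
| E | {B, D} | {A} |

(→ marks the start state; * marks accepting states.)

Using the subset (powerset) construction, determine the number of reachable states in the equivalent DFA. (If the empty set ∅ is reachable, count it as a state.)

Start state of the DFA: {A}.
{A} --a--> {D, E}  [new]
{A} --b--> {D, E}  [seen]
{D, E} --a--> {B, D}  [new]
{D, E} --b--> {A, C}  [new]
{B, D} --a--> {A, B, D}  [new]
{B, D} --b--> {A, B, C, D, E}  [new]
{A, C} --a--> {C, D, E}  [new]
{A, C} --b--> {A, B, C, D, E}  [seen]
{A, B, D} --a--> {A, B, D, E}  [new]
{A, B, D} --b--> {A, B, C, D, E}  [seen]
{A, B, C, D, E} --a--> {A, B, C, D, E}  [seen]
{A, B, C, D, E} --b--> {A, B, C, D, E}  [seen]
{C, D, E} --a--> {B, C, D}  [new]
{C, D, E} --b--> {A, B, C, E}  [new]
{A, B, D, E} --a--> {A, B, D, E}  [seen]
{A, B, D, E} --b--> {A, B, C, D, E}  [seen]
{B, C, D} --a--> {A, B, C, D}  [new]
{B, C, D} --b--> {A, B, C, D, E}  [seen]
{A, B, C, E} --a--> {A, B, C, D, E}  [seen]
{A, B, C, E} --b--> {A, B, C, D, E}  [seen]
{A, B, C, D} --a--> {A, B, C, D, E}  [seen]
{A, B, C, D} --b--> {A, B, C, D, E}  [seen]
Reachable DFA states: {A}, {D, E}, {B, D}, {A, C}, {A, B, D}, {A, B, C, D, E}, {C, D, E}, {A, B, D, E}, {B, C, D}, {A, B, C, E}, {A, B, C, D}.

11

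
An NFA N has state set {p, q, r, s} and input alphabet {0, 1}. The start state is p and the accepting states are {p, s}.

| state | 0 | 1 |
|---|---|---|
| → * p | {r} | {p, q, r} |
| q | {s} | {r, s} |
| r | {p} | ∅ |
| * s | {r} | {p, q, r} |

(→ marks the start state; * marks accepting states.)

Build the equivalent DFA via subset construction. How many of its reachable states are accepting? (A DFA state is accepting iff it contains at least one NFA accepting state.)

Start state of the DFA: {p}.
{p} --0--> {r}  [new]
{p} --1--> {p, q, r}  [new]
{r} --0--> {p}  [seen]
{r} --1--> ∅  [new]
{p, q, r} --0--> {p, r, s}  [new]
{p, q, r} --1--> {p, q, r, s}  [new]
∅ --0--> ∅  [seen]
∅ --1--> ∅  [seen]
{p, r, s} --0--> {p, r}  [new]
{p, r, s} --1--> {p, q, r}  [seen]
{p, q, r, s} --0--> {p, r, s}  [seen]
{p, q, r, s} --1--> {p, q, r, s}  [seen]
{p, r} --0--> {p, r}  [seen]
{p, r} --1--> {p, q, r}  [seen]
Reachable DFA states: {p}, {r}, {p, q, r}, ∅, {p, r, s}, {p, q, r, s}, {p, r}.
Accepting DFA states (contain an NFA accepting state): {p}, {p, q, r}, {p, r, s}, {p, q, r, s}, {p, r}.

5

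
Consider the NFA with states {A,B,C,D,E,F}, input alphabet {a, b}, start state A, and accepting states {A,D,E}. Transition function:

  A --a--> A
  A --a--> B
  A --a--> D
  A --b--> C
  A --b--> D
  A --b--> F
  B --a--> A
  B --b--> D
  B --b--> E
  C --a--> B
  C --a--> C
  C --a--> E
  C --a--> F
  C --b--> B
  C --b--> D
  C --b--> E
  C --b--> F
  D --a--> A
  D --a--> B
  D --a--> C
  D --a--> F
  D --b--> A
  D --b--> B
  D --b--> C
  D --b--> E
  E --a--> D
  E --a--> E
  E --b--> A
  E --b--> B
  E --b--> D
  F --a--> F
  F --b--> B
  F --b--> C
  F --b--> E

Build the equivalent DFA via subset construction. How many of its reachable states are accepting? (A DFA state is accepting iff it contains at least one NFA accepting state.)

6

Start state of the DFA: {A}.
{A} --a--> {A,B,D}  [new]
{A} --b--> {C,D,F}  [new]
{A,B,D} --a--> {A,B,C,D,F}  [new]
{A,B,D} --b--> {A,B,C,D,E,F}  [new]
{C,D,F} --a--> {A,B,C,E,F}  [new]
{C,D,F} --b--> {A,B,C,D,E,F}  [seen]
{A,B,C,D,F} --a--> {A,B,C,D,E,F}  [seen]
{A,B,C,D,F} --b--> {A,B,C,D,E,F}  [seen]
{A,B,C,D,E,F} --a--> {A,B,C,D,E,F}  [seen]
{A,B,C,D,E,F} --b--> {A,B,C,D,E,F}  [seen]
{A,B,C,E,F} --a--> {A,B,C,D,E,F}  [seen]
{A,B,C,E,F} --b--> {A,B,C,D,E,F}  [seen]
Reachable DFA states: {A}, {A,B,D}, {C,D,F}, {A,B,C,D,F}, {A,B,C,D,E,F}, {A,B,C,E,F}.
Accepting DFA states (contain an NFA accepting state): {A}, {A,B,D}, {C,D,F}, {A,B,C,D,F}, {A,B,C,D,E,F}, {A,B,C,E,F}.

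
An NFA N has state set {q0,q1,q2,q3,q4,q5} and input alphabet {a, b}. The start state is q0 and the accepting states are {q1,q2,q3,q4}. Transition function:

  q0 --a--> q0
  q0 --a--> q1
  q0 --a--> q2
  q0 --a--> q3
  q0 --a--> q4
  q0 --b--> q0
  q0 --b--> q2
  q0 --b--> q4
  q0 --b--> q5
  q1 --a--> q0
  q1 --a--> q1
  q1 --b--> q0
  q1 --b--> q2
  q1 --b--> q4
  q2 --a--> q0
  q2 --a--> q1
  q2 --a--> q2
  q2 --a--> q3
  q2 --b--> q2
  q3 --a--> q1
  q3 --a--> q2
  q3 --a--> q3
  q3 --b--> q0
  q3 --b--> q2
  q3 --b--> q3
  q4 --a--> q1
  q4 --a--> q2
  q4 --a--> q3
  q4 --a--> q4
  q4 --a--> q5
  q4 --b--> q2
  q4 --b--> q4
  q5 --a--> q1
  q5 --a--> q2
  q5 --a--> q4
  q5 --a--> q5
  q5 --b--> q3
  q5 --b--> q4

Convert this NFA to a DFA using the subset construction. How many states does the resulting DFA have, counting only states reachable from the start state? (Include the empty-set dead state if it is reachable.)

5

Start state of the DFA: {q0}.
{q0} --a--> {q0,q1,q2,q3,q4}  [new]
{q0} --b--> {q0,q2,q4,q5}  [new]
{q0,q1,q2,q3,q4} --a--> {q0,q1,q2,q3,q4,q5}  [new]
{q0,q1,q2,q3,q4} --b--> {q0,q2,q3,q4,q5}  [new]
{q0,q2,q4,q5} --a--> {q0,q1,q2,q3,q4,q5}  [seen]
{q0,q2,q4,q5} --b--> {q0,q2,q3,q4,q5}  [seen]
{q0,q1,q2,q3,q4,q5} --a--> {q0,q1,q2,q3,q4,q5}  [seen]
{q0,q1,q2,q3,q4,q5} --b--> {q0,q2,q3,q4,q5}  [seen]
{q0,q2,q3,q4,q5} --a--> {q0,q1,q2,q3,q4,q5}  [seen]
{q0,q2,q3,q4,q5} --b--> {q0,q2,q3,q4,q5}  [seen]
Reachable DFA states: {q0}, {q0,q1,q2,q3,q4}, {q0,q2,q4,q5}, {q0,q1,q2,q3,q4,q5}, {q0,q2,q3,q4,q5}.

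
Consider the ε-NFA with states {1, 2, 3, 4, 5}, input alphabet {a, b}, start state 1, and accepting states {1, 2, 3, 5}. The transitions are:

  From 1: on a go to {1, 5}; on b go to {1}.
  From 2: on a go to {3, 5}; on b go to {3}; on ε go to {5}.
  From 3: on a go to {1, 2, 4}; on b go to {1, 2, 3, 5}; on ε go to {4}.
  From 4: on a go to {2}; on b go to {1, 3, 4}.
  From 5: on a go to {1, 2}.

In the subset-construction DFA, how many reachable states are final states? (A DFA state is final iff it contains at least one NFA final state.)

Start state of the DFA: {1} (ε-closure of the NFA start).
{1} --a--> {1, 5}  [new]
{1} --b--> {1}  [seen]
{1, 5} --a--> {1, 2, 5}  [new]
{1, 5} --b--> {1}  [seen]
{1, 2, 5} --a--> {1, 2, 3, 4, 5}  [new]
{1, 2, 5} --b--> {1, 3, 4}  [new]
{1, 2, 3, 4, 5} --a--> {1, 2, 3, 4, 5}  [seen]
{1, 2, 3, 4, 5} --b--> {1, 2, 3, 4, 5}  [seen]
{1, 3, 4} --a--> {1, 2, 4, 5}  [new]
{1, 3, 4} --b--> {1, 2, 3, 4, 5}  [seen]
{1, 2, 4, 5} --a--> {1, 2, 3, 4, 5}  [seen]
{1, 2, 4, 5} --b--> {1, 3, 4}  [seen]
Reachable DFA states: {1}, {1, 5}, {1, 2, 5}, {1, 2, 3, 4, 5}, {1, 3, 4}, {1, 2, 4, 5}.
Accepting DFA states (contain an NFA accepting state): {1}, {1, 5}, {1, 2, 5}, {1, 2, 3, 4, 5}, {1, 3, 4}, {1, 2, 4, 5}.

6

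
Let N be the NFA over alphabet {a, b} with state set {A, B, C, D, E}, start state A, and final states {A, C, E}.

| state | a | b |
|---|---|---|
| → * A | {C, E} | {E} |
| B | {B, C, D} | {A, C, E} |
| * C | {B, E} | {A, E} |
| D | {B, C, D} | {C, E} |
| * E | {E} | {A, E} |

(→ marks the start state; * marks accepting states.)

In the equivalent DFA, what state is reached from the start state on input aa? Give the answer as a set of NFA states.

{B, E}

Start: {A}.
δ(A,a) = {C, E}.
Union: {C, E}.
After a: {C, E}.
δ(C,a) = {B, E}; δ(E,a) = {E}.
Union: {B, E}.
After a: {B, E}.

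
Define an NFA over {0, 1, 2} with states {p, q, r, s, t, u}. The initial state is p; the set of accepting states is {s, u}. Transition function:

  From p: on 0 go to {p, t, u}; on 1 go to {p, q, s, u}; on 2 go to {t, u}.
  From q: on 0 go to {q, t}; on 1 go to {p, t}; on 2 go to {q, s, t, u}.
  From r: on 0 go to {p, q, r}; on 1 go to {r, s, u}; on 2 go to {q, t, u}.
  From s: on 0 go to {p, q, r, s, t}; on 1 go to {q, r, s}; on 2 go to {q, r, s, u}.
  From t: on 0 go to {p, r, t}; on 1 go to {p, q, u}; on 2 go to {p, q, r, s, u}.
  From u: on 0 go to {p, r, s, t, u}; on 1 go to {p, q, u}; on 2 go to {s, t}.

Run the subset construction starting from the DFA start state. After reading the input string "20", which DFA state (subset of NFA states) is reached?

{p, r, s, t, u}

Start: {p}.
δ(p,2) = {t, u}.
Union: {t, u}.
After 2: {t, u}.
δ(t,0) = {p, r, t}; δ(u,0) = {p, r, s, t, u}.
Union: {p, r, s, t, u}.
After 0: {p, r, s, t, u}.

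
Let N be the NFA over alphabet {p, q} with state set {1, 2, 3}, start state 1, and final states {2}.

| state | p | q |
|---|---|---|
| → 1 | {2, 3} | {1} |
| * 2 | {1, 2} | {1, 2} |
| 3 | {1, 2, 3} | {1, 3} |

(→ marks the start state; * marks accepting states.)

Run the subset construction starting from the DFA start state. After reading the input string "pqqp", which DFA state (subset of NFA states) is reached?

{1, 2, 3}

Start: {1}.
δ(1,p) = {2, 3}.
Union: {2, 3}.
After p: {2, 3}.
δ(2,q) = {1, 2}; δ(3,q) = {1, 3}.
Union: {1, 2, 3}.
After q: {1, 2, 3}.
δ(1,q) = {1}; δ(2,q) = {1, 2}; δ(3,q) = {1, 3}.
Union: {1, 2, 3}.
After q: {1, 2, 3}.
δ(1,p) = {2, 3}; δ(2,p) = {1, 2}; δ(3,p) = {1, 2, 3}.
Union: {1, 2, 3}.
After p: {1, 2, 3}.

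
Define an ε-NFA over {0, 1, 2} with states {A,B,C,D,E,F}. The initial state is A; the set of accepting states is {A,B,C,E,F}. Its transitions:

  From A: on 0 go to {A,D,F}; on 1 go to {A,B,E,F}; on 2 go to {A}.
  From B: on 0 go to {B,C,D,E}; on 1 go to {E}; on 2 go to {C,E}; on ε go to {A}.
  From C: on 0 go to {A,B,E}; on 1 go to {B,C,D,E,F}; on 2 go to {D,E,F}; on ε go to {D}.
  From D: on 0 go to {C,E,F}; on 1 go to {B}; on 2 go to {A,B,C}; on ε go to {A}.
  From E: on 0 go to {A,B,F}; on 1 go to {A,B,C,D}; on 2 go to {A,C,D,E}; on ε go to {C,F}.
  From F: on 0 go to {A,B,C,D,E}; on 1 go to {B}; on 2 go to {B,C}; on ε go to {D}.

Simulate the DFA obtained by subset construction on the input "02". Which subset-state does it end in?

Start: {A}.
δ(A,0) = {A,D,F}.
Union: {A,D,F}.
After 0: {A,D,F}.
δ(A,2) = {A}; δ(D,2) = {A,B,C}; δ(F,2) = {B,C}.
Union: {A,B,C}.
ε-closure gives {A,B,C,D}.
After 2: {A,B,C,D}.

{A,B,C,D}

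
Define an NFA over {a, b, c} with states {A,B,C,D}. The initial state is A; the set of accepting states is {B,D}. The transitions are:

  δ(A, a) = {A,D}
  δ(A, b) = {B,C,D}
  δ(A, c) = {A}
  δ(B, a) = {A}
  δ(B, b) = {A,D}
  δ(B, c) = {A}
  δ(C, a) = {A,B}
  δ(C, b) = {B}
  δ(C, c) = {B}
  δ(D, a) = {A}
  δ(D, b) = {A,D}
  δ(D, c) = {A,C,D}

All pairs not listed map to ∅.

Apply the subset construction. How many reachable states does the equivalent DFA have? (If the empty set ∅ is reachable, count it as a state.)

Start state of the DFA: {A}.
{A} --a--> {A,D}  [new]
{A} --b--> {B,C,D}  [new]
{A} --c--> {A}  [seen]
{A,D} --a--> {A,D}  [seen]
{A,D} --b--> {A,B,C,D}  [new]
{A,D} --c--> {A,C,D}  [new]
{B,C,D} --a--> {A,B}  [new]
{B,C,D} --b--> {A,B,D}  [new]
{B,C,D} --c--> {A,B,C,D}  [seen]
{A,B,C,D} --a--> {A,B,D}  [seen]
{A,B,C,D} --b--> {A,B,C,D}  [seen]
{A,B,C,D} --c--> {A,B,C,D}  [seen]
{A,C,D} --a--> {A,B,D}  [seen]
{A,C,D} --b--> {A,B,C,D}  [seen]
{A,C,D} --c--> {A,B,C,D}  [seen]
{A,B} --a--> {A,D}  [seen]
{A,B} --b--> {A,B,C,D}  [seen]
{A,B} --c--> {A}  [seen]
{A,B,D} --a--> {A,D}  [seen]
{A,B,D} --b--> {A,B,C,D}  [seen]
{A,B,D} --c--> {A,C,D}  [seen]
Reachable DFA states: {A}, {A,D}, {B,C,D}, {A,B,C,D}, {A,C,D}, {A,B}, {A,B,D}.

7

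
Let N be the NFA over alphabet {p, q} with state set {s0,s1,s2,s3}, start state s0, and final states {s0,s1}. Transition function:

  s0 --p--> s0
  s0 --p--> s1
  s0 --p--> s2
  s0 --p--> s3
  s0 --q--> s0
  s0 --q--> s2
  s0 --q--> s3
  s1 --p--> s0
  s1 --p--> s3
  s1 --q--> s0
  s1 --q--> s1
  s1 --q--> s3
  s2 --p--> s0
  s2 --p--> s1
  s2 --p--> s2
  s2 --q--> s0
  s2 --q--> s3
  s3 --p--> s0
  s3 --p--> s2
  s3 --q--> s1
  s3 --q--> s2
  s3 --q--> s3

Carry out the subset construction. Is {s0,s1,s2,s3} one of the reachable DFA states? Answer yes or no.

yes

Start state of the DFA: {s0}.
{s0} --p--> {s0,s1,s2,s3}  [new]
{s0} --q--> {s0,s2,s3}  [new]
{s0,s1,s2,s3} --p--> {s0,s1,s2,s3}  [seen]
{s0,s1,s2,s3} --q--> {s0,s1,s2,s3}  [seen]
{s0,s2,s3} --p--> {s0,s1,s2,s3}  [seen]
{s0,s2,s3} --q--> {s0,s1,s2,s3}  [seen]
Reachable DFA states: {s0}, {s0,s1,s2,s3}, {s0,s2,s3}.
{s0,s1,s2,s3} is among them.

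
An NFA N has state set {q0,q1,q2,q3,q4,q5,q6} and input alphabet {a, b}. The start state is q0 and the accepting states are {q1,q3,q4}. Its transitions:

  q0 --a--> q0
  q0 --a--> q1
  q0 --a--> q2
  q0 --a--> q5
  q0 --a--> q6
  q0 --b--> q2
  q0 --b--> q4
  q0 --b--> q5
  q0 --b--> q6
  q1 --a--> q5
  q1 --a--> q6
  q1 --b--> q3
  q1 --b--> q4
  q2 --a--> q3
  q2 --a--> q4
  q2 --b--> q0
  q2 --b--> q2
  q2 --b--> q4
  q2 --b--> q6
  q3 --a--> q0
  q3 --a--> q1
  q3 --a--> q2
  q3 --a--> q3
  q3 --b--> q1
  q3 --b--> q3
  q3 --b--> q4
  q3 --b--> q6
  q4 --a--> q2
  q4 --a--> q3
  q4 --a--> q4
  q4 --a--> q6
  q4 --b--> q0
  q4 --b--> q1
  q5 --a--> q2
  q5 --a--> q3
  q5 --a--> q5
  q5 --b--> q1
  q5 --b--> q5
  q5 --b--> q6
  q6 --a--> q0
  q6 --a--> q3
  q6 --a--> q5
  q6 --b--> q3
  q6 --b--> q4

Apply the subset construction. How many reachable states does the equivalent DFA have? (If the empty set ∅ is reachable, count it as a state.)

5

Start state of the DFA: {q0}.
{q0} --a--> {q0,q1,q2,q5,q6}  [new]
{q0} --b--> {q2,q4,q5,q6}  [new]
{q0,q1,q2,q5,q6} --a--> {q0,q1,q2,q3,q4,q5,q6}  [new]
{q0,q1,q2,q5,q6} --b--> {q0,q1,q2,q3,q4,q5,q6}  [seen]
{q2,q4,q5,q6} --a--> {q0,q2,q3,q4,q5,q6}  [new]
{q2,q4,q5,q6} --b--> {q0,q1,q2,q3,q4,q5,q6}  [seen]
{q0,q1,q2,q3,q4,q5,q6} --a--> {q0,q1,q2,q3,q4,q5,q6}  [seen]
{q0,q1,q2,q3,q4,q5,q6} --b--> {q0,q1,q2,q3,q4,q5,q6}  [seen]
{q0,q2,q3,q4,q5,q6} --a--> {q0,q1,q2,q3,q4,q5,q6}  [seen]
{q0,q2,q3,q4,q5,q6} --b--> {q0,q1,q2,q3,q4,q5,q6}  [seen]
Reachable DFA states: {q0}, {q0,q1,q2,q5,q6}, {q2,q4,q5,q6}, {q0,q1,q2,q3,q4,q5,q6}, {q0,q2,q3,q4,q5,q6}.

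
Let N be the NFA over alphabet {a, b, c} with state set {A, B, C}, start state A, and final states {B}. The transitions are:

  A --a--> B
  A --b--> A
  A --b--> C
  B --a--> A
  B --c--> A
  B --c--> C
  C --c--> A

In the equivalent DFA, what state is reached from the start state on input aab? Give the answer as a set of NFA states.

{A, C}

Start: {A}.
δ(A,a) = {B}.
Union: {B}.
After a: {B}.
δ(B,a) = {A}.
Union: {A}.
After a: {A}.
δ(A,b) = {A, C}.
Union: {A, C}.
After b: {A, C}.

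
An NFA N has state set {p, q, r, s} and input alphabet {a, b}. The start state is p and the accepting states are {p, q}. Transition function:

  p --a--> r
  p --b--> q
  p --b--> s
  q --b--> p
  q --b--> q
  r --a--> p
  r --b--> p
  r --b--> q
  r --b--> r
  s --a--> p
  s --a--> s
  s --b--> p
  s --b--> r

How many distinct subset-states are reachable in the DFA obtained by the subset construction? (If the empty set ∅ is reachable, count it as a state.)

Start state of the DFA: {p}.
{p} --a--> {r}  [new]
{p} --b--> {q, s}  [new]
{r} --a--> {p}  [seen]
{r} --b--> {p, q, r}  [new]
{q, s} --a--> {p, s}  [new]
{q, s} --b--> {p, q, r}  [seen]
{p, q, r} --a--> {p, r}  [new]
{p, q, r} --b--> {p, q, r, s}  [new]
{p, s} --a--> {p, r, s}  [new]
{p, s} --b--> {p, q, r, s}  [seen]
{p, r} --a--> {p, r}  [seen]
{p, r} --b--> {p, q, r, s}  [seen]
{p, q, r, s} --a--> {p, r, s}  [seen]
{p, q, r, s} --b--> {p, q, r, s}  [seen]
{p, r, s} --a--> {p, r, s}  [seen]
{p, r, s} --b--> {p, q, r, s}  [seen]
Reachable DFA states: {p}, {r}, {q, s}, {p, q, r}, {p, s}, {p, r}, {p, q, r, s}, {p, r, s}.

8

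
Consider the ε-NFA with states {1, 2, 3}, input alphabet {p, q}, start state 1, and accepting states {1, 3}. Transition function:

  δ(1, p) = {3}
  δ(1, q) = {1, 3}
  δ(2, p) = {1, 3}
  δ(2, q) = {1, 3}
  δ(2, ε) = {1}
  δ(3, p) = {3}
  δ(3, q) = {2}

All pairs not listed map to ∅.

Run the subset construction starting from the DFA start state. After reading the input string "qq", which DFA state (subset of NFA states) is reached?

{1, 2, 3}

Start: {1}.
δ(1,q) = {1, 3}.
Union: {1, 3}.
After q: {1, 3}.
δ(1,q) = {1, 3}; δ(3,q) = {2}.
Union: {1, 2, 3}.
After q: {1, 2, 3}.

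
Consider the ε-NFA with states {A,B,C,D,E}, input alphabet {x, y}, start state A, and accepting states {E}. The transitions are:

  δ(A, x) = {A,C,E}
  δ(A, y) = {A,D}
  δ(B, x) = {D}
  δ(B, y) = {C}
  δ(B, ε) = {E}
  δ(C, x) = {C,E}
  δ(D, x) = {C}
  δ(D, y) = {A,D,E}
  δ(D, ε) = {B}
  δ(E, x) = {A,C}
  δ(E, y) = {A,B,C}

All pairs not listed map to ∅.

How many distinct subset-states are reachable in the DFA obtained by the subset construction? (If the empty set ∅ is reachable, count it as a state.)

Start state of the DFA: {A} (ε-closure of the NFA start).
{A} --x--> {A,C,E}  [new]
{A} --y--> {A,B,D,E}  [new]
{A,C,E} --x--> {A,C,E}  [seen]
{A,C,E} --y--> {A,B,C,D,E}  [new]
{A,B,D,E} --x--> {A,B,C,D,E}  [seen]
{A,B,D,E} --y--> {A,B,C,D,E}  [seen]
{A,B,C,D,E} --x--> {A,B,C,D,E}  [seen]
{A,B,C,D,E} --y--> {A,B,C,D,E}  [seen]
Reachable DFA states: {A}, {A,C,E}, {A,B,D,E}, {A,B,C,D,E}.

4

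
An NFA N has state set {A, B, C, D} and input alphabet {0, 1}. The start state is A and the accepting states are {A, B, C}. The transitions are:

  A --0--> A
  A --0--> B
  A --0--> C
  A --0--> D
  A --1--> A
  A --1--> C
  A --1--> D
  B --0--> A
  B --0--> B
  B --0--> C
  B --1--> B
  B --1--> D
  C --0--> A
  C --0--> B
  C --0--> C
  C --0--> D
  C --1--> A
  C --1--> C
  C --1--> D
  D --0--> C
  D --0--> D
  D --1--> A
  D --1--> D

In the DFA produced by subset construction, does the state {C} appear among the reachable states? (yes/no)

Start state of the DFA: {A}.
{A} --0--> {A, B, C, D}  [new]
{A} --1--> {A, C, D}  [new]
{A, B, C, D} --0--> {A, B, C, D}  [seen]
{A, B, C, D} --1--> {A, B, C, D}  [seen]
{A, C, D} --0--> {A, B, C, D}  [seen]
{A, C, D} --1--> {A, C, D}  [seen]
Reachable DFA states: {A}, {A, B, C, D}, {A, C, D}.
{C} is not among them.

no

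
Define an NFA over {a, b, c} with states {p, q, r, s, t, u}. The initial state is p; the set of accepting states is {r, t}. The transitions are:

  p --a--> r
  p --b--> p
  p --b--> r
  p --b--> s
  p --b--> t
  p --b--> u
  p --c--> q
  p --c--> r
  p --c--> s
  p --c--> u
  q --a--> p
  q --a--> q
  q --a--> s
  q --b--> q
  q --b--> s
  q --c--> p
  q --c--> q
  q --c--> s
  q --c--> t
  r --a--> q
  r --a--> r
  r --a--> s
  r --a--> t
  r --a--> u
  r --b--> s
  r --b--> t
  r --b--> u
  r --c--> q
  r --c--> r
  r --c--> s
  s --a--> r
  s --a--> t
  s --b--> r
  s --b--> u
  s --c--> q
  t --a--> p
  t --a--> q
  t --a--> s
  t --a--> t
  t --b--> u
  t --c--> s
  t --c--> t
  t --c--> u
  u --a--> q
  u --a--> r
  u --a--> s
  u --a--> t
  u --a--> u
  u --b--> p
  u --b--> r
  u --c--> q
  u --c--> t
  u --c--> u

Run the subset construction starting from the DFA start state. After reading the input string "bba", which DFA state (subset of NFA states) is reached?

{p, q, r, s, t, u}

Start: {p}.
δ(p,b) = {p, r, s, t, u}.
Union: {p, r, s, t, u}.
After b: {p, r, s, t, u}.
δ(p,b) = {p, r, s, t, u}; δ(r,b) = {s, t, u}; δ(s,b) = {r, u}; δ(t,b) = {u}; δ(u,b) = {p, r}.
Union: {p, r, s, t, u}.
After b: {p, r, s, t, u}.
δ(p,a) = {r}; δ(r,a) = {q, r, s, t, u}; δ(s,a) = {r, t}; δ(t,a) = {p, q, s, t}; δ(u,a) = {q, r, s, t, u}.
Union: {p, q, r, s, t, u}.
After a: {p, q, r, s, t, u}.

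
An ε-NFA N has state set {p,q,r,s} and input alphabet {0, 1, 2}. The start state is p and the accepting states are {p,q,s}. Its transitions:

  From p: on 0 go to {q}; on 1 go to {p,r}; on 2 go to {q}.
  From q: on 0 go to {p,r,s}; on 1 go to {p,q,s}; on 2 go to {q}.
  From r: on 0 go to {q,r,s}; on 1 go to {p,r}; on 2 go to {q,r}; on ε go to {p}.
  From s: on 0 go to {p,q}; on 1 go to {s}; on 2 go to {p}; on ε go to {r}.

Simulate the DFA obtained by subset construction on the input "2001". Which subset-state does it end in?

Start: {p}.
δ(p,2) = {q}.
Union: {q}.
After 2: {q}.
δ(q,0) = {p,r,s}.
Union: {p,r,s}.
After 0: {p,r,s}.
δ(p,0) = {q}; δ(r,0) = {q,r,s}; δ(s,0) = {p,q}.
Union: {p,q,r,s}.
After 0: {p,q,r,s}.
δ(p,1) = {p,r}; δ(q,1) = {p,q,s}; δ(r,1) = {p,r}; δ(s,1) = {s}.
Union: {p,q,r,s}.
After 1: {p,q,r,s}.

{p,q,r,s}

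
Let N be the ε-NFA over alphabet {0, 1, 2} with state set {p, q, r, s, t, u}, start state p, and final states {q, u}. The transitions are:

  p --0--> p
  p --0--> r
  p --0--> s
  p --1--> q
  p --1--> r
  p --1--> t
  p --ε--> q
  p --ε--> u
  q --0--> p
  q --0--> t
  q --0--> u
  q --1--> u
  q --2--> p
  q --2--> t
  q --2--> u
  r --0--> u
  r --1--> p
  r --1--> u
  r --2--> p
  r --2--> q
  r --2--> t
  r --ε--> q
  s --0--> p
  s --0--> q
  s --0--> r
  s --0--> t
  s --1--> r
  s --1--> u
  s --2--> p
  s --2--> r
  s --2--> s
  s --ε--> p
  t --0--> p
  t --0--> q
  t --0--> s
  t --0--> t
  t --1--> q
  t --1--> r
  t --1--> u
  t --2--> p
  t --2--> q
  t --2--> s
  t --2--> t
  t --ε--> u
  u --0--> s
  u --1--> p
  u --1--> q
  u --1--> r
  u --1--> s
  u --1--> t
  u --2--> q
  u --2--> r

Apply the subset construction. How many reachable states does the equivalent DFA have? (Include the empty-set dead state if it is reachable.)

Start state of the DFA: {p, q, u} (ε-closure of the NFA start).
{p, q, u} --0--> {p, q, r, s, t, u}  [new]
{p, q, u} --1--> {p, q, r, s, t, u}  [seen]
{p, q, u} --2--> {p, q, r, t, u}  [new]
{p, q, r, s, t, u} --0--> {p, q, r, s, t, u}  [seen]
{p, q, r, s, t, u} --1--> {p, q, r, s, t, u}  [seen]
{p, q, r, s, t, u} --2--> {p, q, r, s, t, u}  [seen]
{p, q, r, t, u} --0--> {p, q, r, s, t, u}  [seen]
{p, q, r, t, u} --1--> {p, q, r, s, t, u}  [seen]
{p, q, r, t, u} --2--> {p, q, r, s, t, u}  [seen]
Reachable DFA states: {p, q, u}, {p, q, r, s, t, u}, {p, q, r, t, u}.

3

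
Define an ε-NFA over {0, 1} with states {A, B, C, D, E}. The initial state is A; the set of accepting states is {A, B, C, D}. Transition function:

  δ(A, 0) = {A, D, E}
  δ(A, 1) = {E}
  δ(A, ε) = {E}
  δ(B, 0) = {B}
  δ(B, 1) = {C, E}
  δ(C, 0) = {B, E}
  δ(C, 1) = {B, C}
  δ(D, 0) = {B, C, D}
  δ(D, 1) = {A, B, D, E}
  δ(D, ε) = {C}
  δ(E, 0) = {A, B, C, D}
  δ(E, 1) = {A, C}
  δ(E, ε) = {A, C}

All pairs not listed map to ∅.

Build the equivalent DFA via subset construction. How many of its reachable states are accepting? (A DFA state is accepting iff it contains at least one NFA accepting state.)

Start state of the DFA: {A, C, E} (ε-closure of the NFA start).
{A, C, E} --0--> {A, B, C, D, E}  [new]
{A, C, E} --1--> {A, B, C, E}  [new]
{A, B, C, D, E} --0--> {A, B, C, D, E}  [seen]
{A, B, C, D, E} --1--> {A, B, C, D, E}  [seen]
{A, B, C, E} --0--> {A, B, C, D, E}  [seen]
{A, B, C, E} --1--> {A, B, C, E}  [seen]
Reachable DFA states: {A, C, E}, {A, B, C, D, E}, {A, B, C, E}.
Accepting DFA states (contain an NFA accepting state): {A, C, E}, {A, B, C, D, E}, {A, B, C, E}.

3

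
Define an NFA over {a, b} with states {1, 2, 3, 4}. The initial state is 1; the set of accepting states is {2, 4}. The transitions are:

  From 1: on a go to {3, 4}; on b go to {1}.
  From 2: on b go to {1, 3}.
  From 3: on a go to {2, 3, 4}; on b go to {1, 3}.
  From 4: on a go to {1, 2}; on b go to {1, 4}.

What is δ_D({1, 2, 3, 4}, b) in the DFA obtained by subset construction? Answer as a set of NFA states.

{1, 3, 4}

δ(1,b) = {1}; δ(2,b) = {1, 3}; δ(3,b) = {1, 3}; δ(4,b) = {1, 4}.
Union: {1, 3, 4}.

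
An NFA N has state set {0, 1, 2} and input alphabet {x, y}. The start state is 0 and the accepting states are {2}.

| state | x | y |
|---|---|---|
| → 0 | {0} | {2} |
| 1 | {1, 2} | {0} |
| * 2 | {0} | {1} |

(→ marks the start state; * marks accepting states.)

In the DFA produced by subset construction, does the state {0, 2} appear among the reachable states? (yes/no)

Start state of the DFA: {0}.
{0} --x--> {0}  [seen]
{0} --y--> {2}  [new]
{2} --x--> {0}  [seen]
{2} --y--> {1}  [new]
{1} --x--> {1, 2}  [new]
{1} --y--> {0}  [seen]
{1, 2} --x--> {0, 1, 2}  [new]
{1, 2} --y--> {0, 1}  [new]
{0, 1, 2} --x--> {0, 1, 2}  [seen]
{0, 1, 2} --y--> {0, 1, 2}  [seen]
{0, 1} --x--> {0, 1, 2}  [seen]
{0, 1} --y--> {0, 2}  [new]
{0, 2} --x--> {0}  [seen]
{0, 2} --y--> {1, 2}  [seen]
Reachable DFA states: {0}, {2}, {1}, {1, 2}, {0, 1, 2}, {0, 1}, {0, 2}.
{0, 2} is among them.

yes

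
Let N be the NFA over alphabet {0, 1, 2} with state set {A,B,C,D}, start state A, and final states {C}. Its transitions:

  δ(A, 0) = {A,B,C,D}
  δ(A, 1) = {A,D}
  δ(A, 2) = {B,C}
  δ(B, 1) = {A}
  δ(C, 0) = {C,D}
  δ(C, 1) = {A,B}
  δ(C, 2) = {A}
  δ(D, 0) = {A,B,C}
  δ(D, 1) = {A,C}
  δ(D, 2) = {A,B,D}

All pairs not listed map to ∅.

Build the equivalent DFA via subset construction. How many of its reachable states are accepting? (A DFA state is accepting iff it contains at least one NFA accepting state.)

5

Start state of the DFA: {A}.
{A} --0--> {A,B,C,D}  [new]
{A} --1--> {A,D}  [new]
{A} --2--> {B,C}  [new]
{A,B,C,D} --0--> {A,B,C,D}  [seen]
{A,B,C,D} --1--> {A,B,C,D}  [seen]
{A,B,C,D} --2--> {A,B,C,D}  [seen]
{A,D} --0--> {A,B,C,D}  [seen]
{A,D} --1--> {A,C,D}  [new]
{A,D} --2--> {A,B,C,D}  [seen]
{B,C} --0--> {C,D}  [new]
{B,C} --1--> {A,B}  [new]
{B,C} --2--> {A}  [seen]
{A,C,D} --0--> {A,B,C,D}  [seen]
{A,C,D} --1--> {A,B,C,D}  [seen]
{A,C,D} --2--> {A,B,C,D}  [seen]
{C,D} --0--> {A,B,C,D}  [seen]
{C,D} --1--> {A,B,C}  [new]
{C,D} --2--> {A,B,D}  [new]
{A,B} --0--> {A,B,C,D}  [seen]
{A,B} --1--> {A,D}  [seen]
{A,B} --2--> {B,C}  [seen]
{A,B,C} --0--> {A,B,C,D}  [seen]
{A,B,C} --1--> {A,B,D}  [seen]
{A,B,C} --2--> {A,B,C}  [seen]
{A,B,D} --0--> {A,B,C,D}  [seen]
{A,B,D} --1--> {A,C,D}  [seen]
{A,B,D} --2--> {A,B,C,D}  [seen]
Reachable DFA states: {A}, {A,B,C,D}, {A,D}, {B,C}, {A,C,D}, {C,D}, {A,B}, {A,B,C}, {A,B,D}.
Accepting DFA states (contain an NFA accepting state): {A,B,C,D}, {B,C}, {A,C,D}, {C,D}, {A,B,C}.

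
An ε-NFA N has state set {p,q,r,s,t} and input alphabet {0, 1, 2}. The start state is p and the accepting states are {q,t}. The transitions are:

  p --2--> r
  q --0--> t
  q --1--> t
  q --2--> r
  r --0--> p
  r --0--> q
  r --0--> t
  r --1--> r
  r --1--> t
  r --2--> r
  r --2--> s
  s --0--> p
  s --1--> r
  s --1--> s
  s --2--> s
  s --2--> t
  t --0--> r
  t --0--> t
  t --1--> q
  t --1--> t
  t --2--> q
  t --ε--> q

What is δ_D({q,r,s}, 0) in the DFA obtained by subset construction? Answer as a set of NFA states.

{p,q,t}

δ(q,0) = {t}; δ(r,0) = {p,q,t}; δ(s,0) = {p}.
Union: {p,q,t}.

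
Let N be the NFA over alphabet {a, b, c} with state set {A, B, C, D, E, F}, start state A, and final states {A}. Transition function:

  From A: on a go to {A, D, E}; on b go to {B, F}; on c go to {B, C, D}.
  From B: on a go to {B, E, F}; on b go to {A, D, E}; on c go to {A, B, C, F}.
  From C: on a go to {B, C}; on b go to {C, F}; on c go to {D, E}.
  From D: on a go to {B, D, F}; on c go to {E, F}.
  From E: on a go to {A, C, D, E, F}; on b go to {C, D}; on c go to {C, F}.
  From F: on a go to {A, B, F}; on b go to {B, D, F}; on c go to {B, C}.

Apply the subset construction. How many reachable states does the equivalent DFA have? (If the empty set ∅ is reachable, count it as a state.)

12

Start state of the DFA: {A}.
{A} --a--> {A, D, E}  [new]
{A} --b--> {B, F}  [new]
{A} --c--> {B, C, D}  [new]
{A, D, E} --a--> {A, B, C, D, E, F}  [new]
{A, D, E} --b--> {B, C, D, F}  [new]
{A, D, E} --c--> {B, C, D, E, F}  [new]
{B, F} --a--> {A, B, E, F}  [new]
{B, F} --b--> {A, B, D, E, F}  [new]
{B, F} --c--> {A, B, C, F}  [new]
{B, C, D} --a--> {B, C, D, E, F}  [seen]
{B, C, D} --b--> {A, C, D, E, F}  [new]
{B, C, D} --c--> {A, B, C, D, E, F}  [seen]
{A, B, C, D, E, F} --a--> {A, B, C, D, E, F}  [seen]
{A, B, C, D, E, F} --b--> {A, B, C, D, E, F}  [seen]
{A, B, C, D, E, F} --c--> {A, B, C, D, E, F}  [seen]
{B, C, D, F} --a--> {A, B, C, D, E, F}  [seen]
{B, C, D, F} --b--> {A, B, C, D, E, F}  [seen]
{B, C, D, F} --c--> {A, B, C, D, E, F}  [seen]
{B, C, D, E, F} --a--> {A, B, C, D, E, F}  [seen]
{B, C, D, E, F} --b--> {A, B, C, D, E, F}  [seen]
{B, C, D, E, F} --c--> {A, B, C, D, E, F}  [seen]
{A, B, E, F} --a--> {A, B, C, D, E, F}  [seen]
{A, B, E, F} --b--> {A, B, C, D, E, F}  [seen]
{A, B, E, F} --c--> {A, B, C, D, F}  [new]
{A, B, D, E, F} --a--> {A, B, C, D, E, F}  [seen]
{A, B, D, E, F} --b--> {A, B, C, D, E, F}  [seen]
{A, B, D, E, F} --c--> {A, B, C, D, E, F}  [seen]
{A, B, C, F} --a--> {A, B, C, D, E, F}  [seen]
{A, B, C, F} --b--> {A, B, C, D, E, F}  [seen]
{A, B, C, F} --c--> {A, B, C, D, E, F}  [seen]
{A, C, D, E, F} --a--> {A, B, C, D, E, F}  [seen]
{A, C, D, E, F} --b--> {B, C, D, F}  [seen]
{A, C, D, E, F} --c--> {B, C, D, E, F}  [seen]
{A, B, C, D, F} --a--> {A, B, C, D, E, F}  [seen]
{A, B, C, D, F} --b--> {A, B, C, D, E, F}  [seen]
{A, B, C, D, F} --c--> {A, B, C, D, E, F}  [seen]
Reachable DFA states: {A}, {A, D, E}, {B, F}, {B, C, D}, {A, B, C, D, E, F}, {B, C, D, F}, {B, C, D, E, F}, {A, B, E, F}, {A, B, D, E, F}, {A, B, C, F}, {A, C, D, E, F}, {A, B, C, D, F}.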